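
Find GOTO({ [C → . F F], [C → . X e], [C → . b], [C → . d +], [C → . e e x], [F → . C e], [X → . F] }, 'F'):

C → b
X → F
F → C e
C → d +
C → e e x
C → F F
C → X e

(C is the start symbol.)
GOTO(I, 'F') = CLOSURE({ [A → αX.β] : [A → α.Xβ] ∈ I, X = 'F' })

Items with dot before 'F', with the dot advanced:
  [C → . F F] → [C → F . F]
  [X → . F] → [X → F .]
Closure of the advanced items:
  [C → F . F] has the dot before F: add [F → . C e]
  [F → . C e] has the dot before C: add [C → . b], [C → . d +], [C → . e e x], [C → . F F], [C → . X e]
  [C → . X e] has the dot before X: add [X → . F]

GOTO = { [C → . F F], [C → . X e], [C → . b], [C → . d +], [C → . e e x], [C → F . F], [F → . C e], [X → . F], [X → F .] }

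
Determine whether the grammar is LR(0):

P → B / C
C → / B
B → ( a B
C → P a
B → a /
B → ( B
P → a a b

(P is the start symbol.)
A grammar is LR(0) if no state in the canonical LR(0) collection has:
  - both a shift item (dot before a terminal) and a complete item (shift-reduce conflict), or
  - two or more complete items (reduce-reduce conflict; the accept item [P' → P .] counts as a complete item here).

Augment with P' → P and build the canonical LR(0) collection (I0 = CLOSURE({[P' → . P]}), then GOTO on every symbol after a dot until no new states appear). It has 18 states:
  I0: { [B → . ( B], [B → . ( a B], [B → . a /], [P → . B / C], [P → . a a b], [P' → . P] }  — shift
  I1: { [B → ( . B], [B → ( . a B], [B → . ( B], [B → . ( a B], [B → . a /] }  — shift
  I2: { [P → B . / C] }  — shift
  I3: { [P' → P .] }  — accept
  I4: { [B → a . /], [P → a . a b] }  — shift
  I5: { [B → a / .] }  — reduce
  I6: { [P → a a . b] }  — shift
  I7: { [P → a a b .] }  — reduce
  I8: { [B → . ( B], [B → . ( a B], [B → . a /], [C → . / B], [C → . P a], [P → . B / C], [P → . a a b], [P → B / . C] }  — shift
  I9: { [B → . ( B], [B → . ( a B], [B → . a /], [C → / . B] }  — shift
  I10: { [P → B / C .] }  — reduce
  I11: { [C → P . a] }  — shift
  I12: { [C → P a .] }  — reduce
  I13: { [C → / B .] }  — reduce
  I14: { [B → a . /] }  — shift
  I15: { [B → ( B .] }  — reduce
  I16: { [B → ( a . B], [B → . ( B], [B → . ( a B], [B → . a /], [B → a . /] }  — shift
  I17: { [B → ( a B .] }  — reduce

Every state is either a pure shift/goto state or contains exactly one complete item and nothing to shift — no conflicts. The grammar is LR(0).

Answer: Yes, the grammar is LR(0)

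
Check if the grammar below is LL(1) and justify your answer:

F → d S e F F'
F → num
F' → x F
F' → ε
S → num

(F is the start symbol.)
No. Predict set conflict for F': { 'x' }

A grammar is LL(1) if for each non-terminal N with multiple productions, the predict sets of those productions are pairwise disjoint, where PREDICT(N → α) = (FIRST(α) \ {ε}) ∪ (FOLLOW(N) if α ⇒* ε).

Relevant sets:
  FOLLOW(F') = { $, 'x' }

For F:
  PREDICT(F → d S e F F') = { 'd' }
  PREDICT(F → num) = { 'num' }
For F':
  PREDICT(F' → x F) = { 'x' }
  PREDICT(F' → ε) = { $, 'x' }
S has a single production, so nothing to check there.

Conflict found: Predict set conflict for F': { 'x' }
The grammar is NOT LL(1).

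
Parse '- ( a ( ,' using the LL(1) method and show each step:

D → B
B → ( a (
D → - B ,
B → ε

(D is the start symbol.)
LL(1) parsing maintains a stack (initially the start symbol over $) and the input. At each step: if the stack top is a terminal, match it against the current input token; if it is a non-terminal N, replace it with the RHS of M[N, lookahead] (the unique production whose predict set contains the lookahead).

Stack is shown with the top on the left.

Stack      Input        Action
------------------------------
D $        - ( a ( , $  output D → - B ,
- B , $    - ( a ( , $  match '-'
B , $      ( a ( , $    output B → ( a (
( a ( , $  ( a ( , $    match '('
a ( , $    a ( , $      match 'a'
( , $      ( , $        match '('
, $        , $          match ','
$          $            accept

The string is accepted.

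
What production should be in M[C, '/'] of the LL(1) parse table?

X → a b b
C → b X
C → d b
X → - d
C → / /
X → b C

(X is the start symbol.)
To find M[C, '/'], we find productions for C where '/' is in the predict set (PREDICT(N → α) = (FIRST(α) \ {ε}) ∪ (FOLLOW(N) if α ⇒* ε)).

C → b X: PREDICT = { 'b' }
C → d b: PREDICT = { 'd' }
C → / /: PREDICT = { '/' }
  '/' is in predict set, so this production goes in M[C, '/']

M[C, '/'] = C → / /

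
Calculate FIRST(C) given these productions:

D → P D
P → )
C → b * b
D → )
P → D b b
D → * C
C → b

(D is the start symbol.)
From C → b * b:
  - b is a terminal: add 'b' and stop
From C → b:
  - b is a terminal: add 'b' and stop

Collecting: FIRST(C) = { 'b' }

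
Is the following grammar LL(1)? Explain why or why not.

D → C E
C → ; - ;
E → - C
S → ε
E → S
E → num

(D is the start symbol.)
Yes, the grammar is LL(1).

A grammar is LL(1) if for each non-terminal N with multiple productions, the predict sets of those productions are pairwise disjoint, where PREDICT(N → α) = (FIRST(α) \ {ε}) ∪ (FOLLOW(N) if α ⇒* ε).

Relevant sets:
  FIRST(S) = { ε }
  FOLLOW(E) = { $ }

For E:
  PREDICT(E → '-' C) = { '-' }
  PREDICT(E → S) = { $ }
  PREDICT(E → num) = { 'num' }
D, C, S have a single production, so nothing to check there.

All predict sets are disjoint. The grammar IS LL(1).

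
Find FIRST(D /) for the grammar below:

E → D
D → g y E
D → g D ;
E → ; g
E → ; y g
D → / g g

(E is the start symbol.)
FIRST sets of the non-terminals involved (from the grammar, by fixed-point iteration):
  FIRST(D) = { '/', 'g' }

To compute FIRST(D /), process the symbols left to right:
Symbol D is a non-terminal. Add FIRST(D) \ {ε} = { '/', 'g' }
D is not nullable (ε ∉ FIRST(D)), so stop here.
FIRST(D /) = { '/', 'g' }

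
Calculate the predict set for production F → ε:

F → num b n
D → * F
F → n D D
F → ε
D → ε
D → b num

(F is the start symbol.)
PREDICT(F → ε) = (FIRST(RHS) \ {ε}) ∪ (FOLLOW(F) if ε ∈ FIRST(RHS), i.e. RHS ⇒* ε)
The right-hand side is ε (FIRST(ε) = { ε }), so the predict set is FOLLOW(F) = { $, '*', 'b' }
PREDICT(F → ε) = { $, '*', 'b' }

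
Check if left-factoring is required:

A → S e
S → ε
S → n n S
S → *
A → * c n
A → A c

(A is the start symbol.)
Left-factoring is needed when two productions for the same non-terminal
share a common prefix on the right-hand side.

Productions for A:
  A → S e
  A → * c n
  A → A c
Productions for S:
  S → ε
  S → n n S
  S → *

No common prefixes found.

Answer: No, left-factoring is not needed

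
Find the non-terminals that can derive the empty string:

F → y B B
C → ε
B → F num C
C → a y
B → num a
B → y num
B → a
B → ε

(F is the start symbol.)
{ 'B', 'C' }

A non-terminal is nullable if it can derive ε (the empty string): either it has an ε-production, or it has a production whose right-hand side consists entirely of nullable non-terminals.

ε-productions: C → ε, B → ε
So C, B are immediately nullable.
No further non-terminal can be added: every production for the remaining non-terminals contains a terminal or a non-nullable non-terminal.
Nullable = { 'B', 'C' }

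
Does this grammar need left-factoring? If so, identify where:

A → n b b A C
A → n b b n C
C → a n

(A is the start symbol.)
Yes, A has productions with common prefix 'n b b'

Left-factoring is needed when two productions for the same non-terminal
share a common prefix on the right-hand side.

Productions for A:
  A → n b b A C
  A → n b b n C

Found common prefix 'n b b' in productions for A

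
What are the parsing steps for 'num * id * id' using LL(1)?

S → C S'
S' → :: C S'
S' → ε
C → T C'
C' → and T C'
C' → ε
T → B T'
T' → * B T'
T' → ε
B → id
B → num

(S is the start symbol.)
LL(1) parsing maintains a stack (initially the start symbol over $) and the input. At each step: if the stack top is a terminal, match it against the current input token; if it is a non-terminal N, replace it with the RHS of M[N, lookahead] (the unique production whose predict set contains the lookahead).

Stack is shown with the top on the left.

Stack           Input            Action
---------------------------------------
S $             num * id * id $  output S → C S'
C S' $          num * id * id $  output C → T C'
T C' S' $       num * id * id $  output T → B T'
B T' C' S' $    num * id * id $  output B → num
num T' C' S' $  num * id * id $  match 'num'
T' C' S' $      * id * id $      output T' → * B T'
* B T' C' S' $  * id * id $      match '*'
B T' C' S' $    id * id $        output B → id
id T' C' S' $   id * id $        match 'id'
T' C' S' $      * id $           output T' → * B T'
* B T' C' S' $  * id $           match '*'
B T' C' S' $    id $             output B → id
id T' C' S' $   id $             match 'id'
T' C' S' $      $                output T' → ε
C' S' $         $                output C' → ε
S' $            $                output S' → ε
$               $                accept

The string is accepted.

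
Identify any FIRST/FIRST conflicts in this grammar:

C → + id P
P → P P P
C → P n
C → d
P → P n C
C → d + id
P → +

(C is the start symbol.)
Yes. C → '+' id P / C → P n on { '+' }; C → d / C → d '+' id on { 'd' }; P → P P P / P → P n C on { '+' }; P → P P P / P → '+' on { '+' }; P → P n C / P → '+' on { '+' }

A FIRST/FIRST conflict occurs when two productions N → α and N → β for the same non-terminal have FIRST(α) ∩ FIRST(β) ≠ ∅ (with ε ∈ FIRST of a nullable right-hand side, so two nullable alternatives also conflict).

FIRST sets of the non-terminals at (or reachable through a nullable prefix from) the front of some alternative:
  FIRST(P) = { '+' }

Productions for C:
  C → + id P: FIRST = { '+' }
  C → P n: FIRST = { '+' }
  C → d: FIRST = { 'd' }
  C → d + id: FIRST = { 'd' }
Productions for P:
  P → P P P: FIRST = { '+' }
  P → P n C: FIRST = { '+' }
  P → +: FIRST = { '+' }

Conflict for C: C → + id P and C → P n
  Overlap: { '+' }
Conflict for C: C → d and C → d + id
  Overlap: { 'd' }
Conflict for P: P → P P P and P → P n C
  Overlap: { '+' }
Conflict for P: P → P P P and P → +
  Overlap: { '+' }
Conflict for P: P → P n C and P → +
  Overlap: { '+' }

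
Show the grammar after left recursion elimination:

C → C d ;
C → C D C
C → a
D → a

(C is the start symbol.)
C → a C'
C' → d ; C'
C' → D C C'
C' → ε
D → a

C is directly left-recursive. The standard transformation for
  A → A α₁ | ... | A α_m | β₁ | ... | β_n
is
  A  → β₁ A' | ... | β_n A'
  A' → α₁ A' | ... | α_m A' | ε

C → a becomes C → a C'
C → C d ; becomes C' → d ; C'
C → C D C becomes C' → D C C'
Add C' → ε

Productions for other non-terminals are unchanged:
  D → a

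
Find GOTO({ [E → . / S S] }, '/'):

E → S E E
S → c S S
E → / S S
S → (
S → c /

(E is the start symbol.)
{ [E → / . S S], [S → . (], [S → . c /], [S → . c S S] }

GOTO(I, '/') = CLOSURE({ [A → αX.β] : [A → α.Xβ] ∈ I, X = '/' })

Items with dot before '/', with the dot advanced:
  [E → . / S S] → [E → / . S S]
Closure of the advanced items:
  [E → / . S S] has the dot before S: add [S → . c S S], [S → . (], [S → . c /]

GOTO = { [E → / . S S], [S → . (], [S → . c /], [S → . c S S] }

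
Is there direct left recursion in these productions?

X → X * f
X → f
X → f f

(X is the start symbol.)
Direct left recursion occurs when N → N α for some non-terminal N (the right-hand side begins with the left-hand side itself).

X → X * f: LEFT RECURSIVE (starts with X)
X → f: starts with f
X → f f: starts with f

The grammar has direct left recursion on: X.

Answer: Yes, X is left-recursive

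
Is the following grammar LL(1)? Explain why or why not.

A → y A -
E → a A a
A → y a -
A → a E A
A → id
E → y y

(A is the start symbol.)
No. Predict set conflict for A: { 'y' }

For A:
  PREDICT(A → y A '-') = { 'y' }
  PREDICT(A → y a '-') = { 'y' }
  PREDICT(A → a E A) = { 'a' }
  PREDICT(A → id) = { 'id' }
For E:
  PREDICT(E → a A a) = { 'a' }
  PREDICT(E → y y) = { 'y' }

Conflict found: Predict set conflict for A: { 'y' }
The grammar is NOT LL(1).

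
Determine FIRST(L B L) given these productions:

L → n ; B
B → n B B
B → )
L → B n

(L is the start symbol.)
FIRST sets of the non-terminals involved (from the grammar, by fixed-point iteration):
  FIRST(L) = { ')', 'n' }

To compute FIRST(L B L), process the symbols left to right:
Symbol L is a non-terminal. Add FIRST(L) \ {ε} = { ')', 'n' }
L is not nullable (ε ∉ FIRST(L)), so stop here.
FIRST(L B L) = { ')', 'n' }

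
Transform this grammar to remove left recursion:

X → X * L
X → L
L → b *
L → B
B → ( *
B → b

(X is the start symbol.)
X → L X'
X' → * L X'
X' → ε
L → b *
L → B
B → ( *
B → b

X is directly left-recursive. The standard transformation for
  A → A α₁ | ... | A α_m | β₁ | ... | β_n
is
  A  → β₁ A' | ... | β_n A'
  A' → α₁ A' | ... | α_m A' | ε

X → L becomes X → L X'
X → X * L becomes X' → * L X'
Add X' → ε

Productions for other non-terminals are unchanged:
  L → b *
  L → B
  B → ( *
  B → b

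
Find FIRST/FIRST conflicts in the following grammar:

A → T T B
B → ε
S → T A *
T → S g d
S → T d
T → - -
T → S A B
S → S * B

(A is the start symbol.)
Yes. S → T A '*' / S → T d on { '-' }; S → T A '*' / S → S '*' B on { '-' }; S → T d / S → S '*' B on { '-' }; T → S g d / T → '-' '-' on { '-' }; T → S g d / T → S A B on { '-' }; T → '-' '-' / T → S A B on { '-' }

A FIRST/FIRST conflict occurs when two productions N → α and N → β for the same non-terminal have FIRST(α) ∩ FIRST(β) ≠ ∅ (with ε ∈ FIRST of a nullable right-hand side, so two nullable alternatives also conflict).

FIRST sets of the non-terminals at (or reachable through a nullable prefix from) the front of some alternative:
  FIRST(T) = { '-' }
  FIRST(S) = { '-' }

Productions for S:
  S → T A *: FIRST = { '-' }
  S → T d: FIRST = { '-' }
  S → S * B: FIRST = { '-' }
Productions for T:
  T → S g d: FIRST = { '-' }
  T → - -: FIRST = { '-' }
  T → S A B: FIRST = { '-' }
A, B have only one production, so no FIRST/FIRST conflict is possible there.

Conflict for S: S → T A * and S → T d
  Overlap: { '-' }
Conflict for S: S → T A * and S → S * B
  Overlap: { '-' }
Conflict for S: S → T d and S → S * B
  Overlap: { '-' }
Conflict for T: T → S g d and T → - -
  Overlap: { '-' }
Conflict for T: T → S g d and T → S A B
  Overlap: { '-' }
Conflict for T: T → - - and T → S A B
  Overlap: { '-' }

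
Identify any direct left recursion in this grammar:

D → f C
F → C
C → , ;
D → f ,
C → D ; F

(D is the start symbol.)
Direct left recursion occurs when N → N α for some non-terminal N (the right-hand side begins with the left-hand side itself).

D → f C: starts with f
F → C: starts with C
C → , ;: starts with ','
D → f ,: starts with f
C → D ; F: starts with D

No direct left recursion found.

Answer: No direct left recursion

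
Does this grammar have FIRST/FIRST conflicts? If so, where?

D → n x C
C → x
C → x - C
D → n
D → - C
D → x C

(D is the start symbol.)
Yes. D → n x C / D → n on { 'n' }; C → x / C → x '-' C on { 'x' }

A FIRST/FIRST conflict occurs when two productions N → α and N → β for the same non-terminal have FIRST(α) ∩ FIRST(β) ≠ ∅ (with ε ∈ FIRST of a nullable right-hand side, so two nullable alternatives also conflict).

Productions for D:
  D → n x C: FIRST = { 'n' }
  D → n: FIRST = { 'n' }
  D → - C: FIRST = { '-' }
  D → x C: FIRST = { 'x' }
Productions for C:
  C → x: FIRST = { 'x' }
  C → x - C: FIRST = { 'x' }

Conflict for D: D → n x C and D → n
  Overlap: { 'n' }
Conflict for C: C → x and C → x - C
  Overlap: { 'x' }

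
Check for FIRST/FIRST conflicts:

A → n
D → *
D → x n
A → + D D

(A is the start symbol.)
A FIRST/FIRST conflict occurs when two productions N → α and N → β for the same non-terminal have FIRST(α) ∩ FIRST(β) ≠ ∅ (with ε ∈ FIRST of a nullable right-hand side, so two nullable alternatives also conflict).

Productions for A:
  A → n: FIRST = { 'n' }
  A → + D D: FIRST = { '+' }
Productions for D:
  D → *: FIRST = { '*' }
  D → x n: FIRST = { 'x' }

All alternatives of each non-terminal have pairwise disjoint FIRST sets.

Answer: No FIRST/FIRST conflicts.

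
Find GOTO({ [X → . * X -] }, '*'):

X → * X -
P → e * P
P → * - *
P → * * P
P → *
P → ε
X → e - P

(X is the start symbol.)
GOTO(I, '*') = CLOSURE({ [A → αX.β] : [A → α.Xβ] ∈ I, X = '*' })

Items with dot before '*', with the dot advanced:
  [X → . * X -] → [X → * . X -]
Closure of the advanced items:
  [X → * . X -] has the dot before X: add [X → . * X -], [X → . e - P]

GOTO = { [X → * . X -], [X → . * X -], [X → . e - P] }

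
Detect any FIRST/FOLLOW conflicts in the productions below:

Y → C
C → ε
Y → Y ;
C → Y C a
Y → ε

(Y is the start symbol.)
Yes. Y → C with FOLLOW(Y) on { ';', 'a' }; Y → Y ';' with FOLLOW(Y) on { ';', 'a' }; C → Y C a with FOLLOW(C) on { ';', 'a' }

A FIRST/FOLLOW conflict occurs when a non-terminal N has a nullable alternative N → β (β ⇒* ε) and another alternative N → α with FIRST(α) ∩ FOLLOW(N) ≠ ∅: on such a lookahead the parser cannot decide between expanding α and letting N vanish via β.

Nullable non-terminals: C, Y.
FIRST sets used below: FIRST(Y) = { ';', 'a', ε }, FIRST(C) = { ';', 'a', ε }

C: nullable alternative(s) C → ε; FOLLOW(C) = { $, ';', 'a' }
  C → ε: FIRST \ {ε} = { } — this is the only nullable alternative, skip
  C → Y C a: FIRST \ {ε} = { ';', 'a' } — overlaps FOLLOW(C) on { ';', 'a' }: CONFLICT

Y: nullable alternative(s) Y → C, Y → ε; FOLLOW(Y) = { $, ';', 'a' }
  Y → C: FIRST \ {ε} = { ';', 'a' } — overlaps FOLLOW(Y) on { ';', 'a' }: CONFLICT
  Y → Y ;: FIRST \ {ε} = { ';', 'a' } — overlaps FOLLOW(Y) on { ';', 'a' }: CONFLICT
  Y → ε: FIRST \ {ε} = { } — disjoint from FOLLOW(Y)

So the grammar has 3 FIRST/FOLLOW conflicts (marked CONFLICT above).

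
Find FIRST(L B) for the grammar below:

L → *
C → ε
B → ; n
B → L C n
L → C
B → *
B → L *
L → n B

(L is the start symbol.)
{ '*', ';', 'n' }

FIRST sets of the non-terminals involved (from the grammar, by fixed-point iteration):
  FIRST(L) = { '*', 'n', ε }
  FIRST(B) = { '*', ';', 'n' }

To compute FIRST(L B), process the symbols left to right:
Symbol L is a non-terminal. Add FIRST(L) \ {ε} = { '*', 'n' }
L is nullable (ε ∈ FIRST(L)), continue to the next symbol.
Symbol B is a non-terminal. Add FIRST(B) \ {ε} = { '*', ';', 'n' }
B is not nullable (ε ∉ FIRST(B)), so stop here.
FIRST(L B) = { '*', ';', 'n' }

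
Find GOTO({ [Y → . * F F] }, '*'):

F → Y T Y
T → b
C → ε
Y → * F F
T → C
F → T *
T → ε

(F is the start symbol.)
{ [C → .], [F → . T *], [F → . Y T Y], [T → . C], [T → . b], [T → .], [Y → * . F F], [Y → . * F F] }

GOTO(I, '*') = CLOSURE({ [A → αX.β] : [A → α.Xβ] ∈ I, X = '*' })

Items with dot before '*', with the dot advanced:
  [Y → . * F F] → [Y → * . F F]
Closure of the advanced items:
  [Y → * . F F] has the dot before F: add [F → . Y T Y], [F → . T *]
  [F → . Y T Y] has the dot before Y: add [Y → . * F F]
  [F → . T *] has the dot before T: add [T → . b], [T → . C], [T → .]
  [T → . C] has the dot before C: add [C → .]

GOTO = { [C → .], [F → . T *], [F → . Y T Y], [T → . C], [T → . b], [T → .], [Y → * . F F], [Y → . * F F] }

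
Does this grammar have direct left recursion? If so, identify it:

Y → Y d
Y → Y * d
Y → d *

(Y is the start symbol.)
Direct left recursion occurs when N → N α for some non-terminal N (the right-hand side begins with the left-hand side itself).

Y → Y d: LEFT RECURSIVE (starts with Y)
Y → Y * d: LEFT RECURSIVE (starts with Y)
Y → d *: starts with d

The grammar has direct left recursion on: Y.

Answer: Yes, Y is left-recursive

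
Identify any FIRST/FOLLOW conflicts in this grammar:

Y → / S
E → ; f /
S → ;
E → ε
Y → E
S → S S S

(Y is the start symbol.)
A FIRST/FOLLOW conflict occurs when a non-terminal N has a nullable alternative N → β (β ⇒* ε) and another alternative N → α with FIRST(α) ∩ FOLLOW(N) ≠ ∅: on such a lookahead the parser cannot decide between expanding α and letting N vanish via β.

Nullable non-terminals: E, Y.
FIRST sets used below: FIRST(E) = { ';', ε }

E: nullable alternative(s) E → ε; FOLLOW(E) = { $ }
  E → ; f /: FIRST \ {ε} = { ';' } — disjoint from FOLLOW(E)
  E → ε: FIRST \ {ε} = { } — this is the only nullable alternative, skip

Y: nullable alternative(s) Y → E; FOLLOW(Y) = { $ }
  Y → / S: FIRST \ {ε} = { '/' } — disjoint from FOLLOW(Y)
  Y → E: FIRST \ {ε} = { ';' } — this is the only nullable alternative, skip

S has no nullable alternative, so no FIRST/FOLLOW check is needed there.

No FIRST/FOLLOW conflicts found.

Answer: No FIRST/FOLLOW conflicts.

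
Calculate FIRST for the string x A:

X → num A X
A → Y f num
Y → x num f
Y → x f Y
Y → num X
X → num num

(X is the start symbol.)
To compute FIRST(x A), process the symbols left to right:
Symbol x is a terminal. Add 'x' and stop.
FIRST(x A) = { 'x' }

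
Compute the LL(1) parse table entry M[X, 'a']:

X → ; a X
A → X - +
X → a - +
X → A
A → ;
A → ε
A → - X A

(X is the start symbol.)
X → a - +, X → A

To find M[X, 'a'], we find productions for X where 'a' is in the predict set (PREDICT(N → α) = (FIRST(α) \ {ε}) ∪ (FOLLOW(N) if α ⇒* ε)).

Relevant sets:
  FIRST(A) = { '-', ';', 'a', ε }
  FOLLOW(X) = { $, '-', ';', 'a' }

X → ; a X: PREDICT = { ';' }
X → a - +: PREDICT = { 'a' }
  'a' is in predict set, so this production goes in M[X, 'a']
X → A: PREDICT = { $, '-', ';', 'a' }
  'a' is in predict set, so this production goes in M[X, 'a']

M[X, 'a'] = X → a - +, X → A  (a multiply-defined cell — the grammar is not LL(1))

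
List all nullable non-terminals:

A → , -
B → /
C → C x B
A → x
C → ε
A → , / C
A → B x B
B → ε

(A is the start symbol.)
{ 'B', 'C' }

A non-terminal is nullable if it can derive ε (the empty string): either it has an ε-production, or it has a production whose right-hand side consists entirely of nullable non-terminals.

ε-productions: C → ε, B → ε
So C, B are immediately nullable.
No further non-terminal can be added: every production for the remaining non-terminals contains a terminal or a non-nullable non-terminal.
Nullable = { 'B', 'C' }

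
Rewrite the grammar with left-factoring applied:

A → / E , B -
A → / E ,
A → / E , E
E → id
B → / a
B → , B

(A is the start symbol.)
Left-factoring transforms A → αβ₁ | αβ₂ into A → αA' and A' → β₁ | β₂
(α is the longest common prefix among the alternatives). Repeat until
no nonterminal has two alternatives with a common prefix.

Round 1: A has alternatives sharing prefix '/ E ,'. Introduce A': A → / E , A'
  Add: A' → B -
  Add: A' → ε
  Add: A' → E

No remaining common prefixes — done.

Resulting grammar:
A → / E , A'
A' → B -
A' → ε
A' → E
E → id
B → / a
B → , B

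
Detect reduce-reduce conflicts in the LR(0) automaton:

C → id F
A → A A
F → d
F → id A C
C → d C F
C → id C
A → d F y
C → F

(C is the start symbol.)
A reduce-reduce conflict occurs when an LR(0) state has two complete items [A → α .] and [B → β .] — both call for a reduction, and with no lookahead the parser cannot choose between them.

Augment with C' → C and build the canonical LR(0) collection (I0 = CLOSURE({[C' → . C]}), then GOTO on every symbol after a dot until no new states appear). It has 19 states:
  I0: { [C → . F], [C → . d C F], [C → . id C], [C → . id F], [C' → . C], [F → . d], [F → . id A C] }  — shift
  I1: { [C' → C .] }  — accept
  I2: { [C → F .] }  — reduce
  I3: { [C → . F], [C → . d C F], [C → . id C], [C → . id F], [C → d . C F], [F → . d], [F → . id A C], [F → d .] }  — shift, reduce
  I4: { [A → . A A], [A → . d F y], [C → . F], [C → . d C F], [C → . id C], [C → . id F], [C → id . C], [C → id . F], [F → . d], [F → . id A C], [F → id . A C] }  — shift
  I5: { [A → . A A], [A → . d F y], [A → A . A], [C → . F], [C → . d C F], [C → . id C], [C → . id F], [F → . d], [F → . id A C], [F → id A . C] }  — shift
  I6: { [C → id C .] }  — reduce
  I7: { [C → F .], [C → id F .] }  — 2 reduces
  I8: { [A → d . F y], [C → . F], [C → . d C F], [C → . id C], [C → . id F], [C → d . C F], [F → . d], [F → . id A C], [F → d .] }  — shift, reduce
  I9: { [C → d C . F], [F → . d], [F → . id A C] }  — shift
  I10: { [A → d F . y], [C → F .] }  — shift, reduce
  I11: { [A → d F y .] }  — reduce
  I12: { [C → d C F .] }  — reduce
  I13: { [F → d .] }  — reduce
  I14: { [A → . A A], [A → . d F y], [F → id . A C] }  — shift
  I15: { [A → d . F y], [F → . d], [F → . id A C] }  — shift
  I16: { [A → d F . y] }  — shift
  I17: { [A → . A A], [A → . d F y], [A → A . A], [A → A A .] }  — shift, reduce
  I18: { [F → id A C .] }  — reduce

I7 contains complete items [C → F .], [C → id F .] — reduce-reduce conflict.

Answer: Yes — I7: [C → F .] vs [C → id F .]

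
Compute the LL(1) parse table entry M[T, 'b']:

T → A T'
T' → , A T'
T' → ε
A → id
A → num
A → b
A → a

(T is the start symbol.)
T → A T'

To find M[T, 'b'], we find productions for T where 'b' is in the predict set (PREDICT(N → α) = (FIRST(α) \ {ε}) ∪ (FOLLOW(N) if α ⇒* ε)).

Relevant sets:
  FIRST(A) = { 'a', 'b', 'id', 'num' }

T → A T': PREDICT = { 'a', 'b', 'id', 'num' }
  'b' is in predict set, so this production goes in M[T, 'b']

M[T, 'b'] = T → A T'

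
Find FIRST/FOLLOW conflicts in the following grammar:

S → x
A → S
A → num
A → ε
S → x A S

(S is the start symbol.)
A FIRST/FOLLOW conflict occurs when a non-terminal N has a nullable alternative N → β (β ⇒* ε) and another alternative N → α with FIRST(α) ∩ FOLLOW(N) ≠ ∅: on such a lookahead the parser cannot decide between expanding α and letting N vanish via β.

Nullable non-terminals: A.
FIRST sets used below: FIRST(S) = { 'x' }

A: nullable alternative(s) A → ε; FOLLOW(A) = { 'x' }
  A → S: FIRST \ {ε} = { 'x' } — overlaps FOLLOW(A) on { 'x' }: CONFLICT
  A → num: FIRST \ {ε} = { 'num' } — disjoint from FOLLOW(A)
  A → ε: FIRST \ {ε} = { } — this is the only nullable alternative, skip

S has no nullable alternative, so no FIRST/FOLLOW check is needed there.

So the grammar has 1 FIRST/FOLLOW conflict (marked CONFLICT above).

Answer: Yes. A → S with FOLLOW(A) on { 'x' }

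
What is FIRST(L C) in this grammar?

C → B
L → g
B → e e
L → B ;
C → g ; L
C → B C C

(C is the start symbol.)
{ 'e', 'g' }

FIRST sets of the non-terminals involved (from the grammar, by fixed-point iteration):
  FIRST(L) = { 'e', 'g' }

To compute FIRST(L C), process the symbols left to right:
Symbol L is a non-terminal. Add FIRST(L) \ {ε} = { 'e', 'g' }
L is not nullable (ε ∉ FIRST(L)), so stop here.
FIRST(L C) = { 'e', 'g' }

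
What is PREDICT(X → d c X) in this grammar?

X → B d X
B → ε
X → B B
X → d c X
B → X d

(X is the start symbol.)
PREDICT(X → d c X) = (FIRST(RHS) \ {ε}) ∪ (FOLLOW(X) if ε ∈ FIRST(RHS), i.e. RHS ⇒* ε)
FIRST(d c X) = { 'd' }
ε ∉ FIRST(d c X), so FOLLOW(X) is not added.
PREDICT(X → d c X) = { 'd' }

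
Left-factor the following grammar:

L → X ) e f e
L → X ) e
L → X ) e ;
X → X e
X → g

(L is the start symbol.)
Left-factoring transforms A → αβ₁ | αβ₂ into A → αA' and A' → β₁ | β₂
(α is the longest common prefix among the alternatives). Repeat until
no nonterminal has two alternatives with a common prefix.

Round 1: L has alternatives sharing prefix 'X ) e'. Introduce L': L → X ) e L'
  Add: L' → f e
  Add: L' → ε
  Add: L' → ;

No remaining common prefixes — done.

Resulting grammar:
L → X ) e L'
L' → f e
L' → ε
L' → ;
X → X e
X → g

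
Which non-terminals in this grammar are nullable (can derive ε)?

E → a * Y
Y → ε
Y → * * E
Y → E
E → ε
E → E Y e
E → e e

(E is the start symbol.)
ε-productions: Y → ε, E → ε
So Y, E are immediately nullable.
Every non-terminal is now nullable.
Nullable = { 'E', 'Y' }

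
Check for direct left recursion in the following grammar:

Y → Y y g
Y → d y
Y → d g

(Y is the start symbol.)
Yes, Y is left-recursive

Direct left recursion occurs when N → N α for some non-terminal N (the right-hand side begins with the left-hand side itself).

Y → Y y g: LEFT RECURSIVE (starts with Y)
Y → d y: starts with d
Y → d g: starts with d

The grammar has direct left recursion on: Y.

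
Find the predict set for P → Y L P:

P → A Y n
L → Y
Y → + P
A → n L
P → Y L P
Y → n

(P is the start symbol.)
PREDICT(P → Y L P) = (FIRST(RHS) \ {ε}) ∪ (FOLLOW(P) if ε ∈ FIRST(RHS), i.e. RHS ⇒* ε)
FIRST(Y) = { '+', 'n' }
FIRST(Y L P) = { '+', 'n' }
ε ∉ FIRST(Y L P), so FOLLOW(P) is not added.
PREDICT(P → Y L P) = { '+', 'n' }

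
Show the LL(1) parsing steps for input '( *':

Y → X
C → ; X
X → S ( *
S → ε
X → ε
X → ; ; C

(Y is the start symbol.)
LL(1) parsing maintains a stack (initially the start symbol over $) and the input. At each step: if the stack top is a terminal, match it against the current input token; if it is a non-terminal N, replace it with the RHS of M[N, lookahead] (the unique production whose predict set contains the lookahead).

Stack is shown with the top on the left.

Stack    Input  Action
----------------------
Y $      ( * $  output Y → X
X $      ( * $  output X → S ( *
S ( * $  ( * $  output S → ε
( * $    ( * $  match '('
* $      * $    match '*'
$        $      accept

The string is accepted.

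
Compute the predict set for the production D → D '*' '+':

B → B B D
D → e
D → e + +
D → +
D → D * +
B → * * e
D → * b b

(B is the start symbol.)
{ '*', '+', 'e' }

PREDICT(D → D '*' '+') = (FIRST(RHS) \ {ε}) ∪ (FOLLOW(D) if ε ∈ FIRST(RHS), i.e. RHS ⇒* ε)
FIRST(D) = { '*', '+', 'e' }
FIRST(D '*' '+') = { '*', '+', 'e' }
ε ∉ FIRST(D '*' '+'), so FOLLOW(D) is not added.
PREDICT(D → D '*' '+') = { '*', '+', 'e' }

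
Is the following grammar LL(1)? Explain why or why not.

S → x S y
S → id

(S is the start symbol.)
Yes, the grammar is LL(1).

A grammar is LL(1) if for each non-terminal N with multiple productions, the predict sets of those productions are pairwise disjoint, where PREDICT(N → α) = (FIRST(α) \ {ε}) ∪ (FOLLOW(N) if α ⇒* ε).

For S:
  PREDICT(S → x S y) = { 'x' }
  PREDICT(S → id) = { 'id' }

All predict sets are disjoint. The grammar IS LL(1).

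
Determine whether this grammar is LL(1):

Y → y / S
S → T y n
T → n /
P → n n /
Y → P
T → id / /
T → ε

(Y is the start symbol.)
A grammar is LL(1) if for each non-terminal N with multiple productions, the predict sets of those productions are pairwise disjoint, where PREDICT(N → α) = (FIRST(α) \ {ε}) ∪ (FOLLOW(N) if α ⇒* ε).

Relevant sets:
  FIRST(P) = { 'n' }
  FOLLOW(T) = { 'y' }

For Y:
  PREDICT(Y → y '/' S) = { 'y' }
  PREDICT(Y → P) = { 'n' }
For T:
  PREDICT(T → n '/') = { 'n' }
  PREDICT(T → id '/' '/') = { 'id' }
  PREDICT(T → ε) = { 'y' }
S, P have a single production, so nothing to check there.

All predict sets are disjoint. The grammar IS LL(1).

Answer: Yes, the grammar is LL(1).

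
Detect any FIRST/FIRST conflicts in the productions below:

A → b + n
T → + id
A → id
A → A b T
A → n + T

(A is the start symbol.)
Yes. A → b '+' n / A → A b T on { 'b' }; A → id / A → A b T on { 'id' }; A → A b T / A → n '+' T on { 'n' }

FIRST sets of the non-terminals at (or reachable through a nullable prefix from) the front of some alternative:
  FIRST(A) = { 'b', 'id', 'n' }

Productions for A:
  A → b + n: FIRST = { 'b' }
  A → id: FIRST = { 'id' }
  A → A b T: FIRST = { 'b', 'id', 'n' }
  A → n + T: FIRST = { 'n' }
T has only one production, so no FIRST/FIRST conflict is possible there.

Conflict for A: A → b + n and A → A b T
  Overlap: { 'b' }
Conflict for A: A → id and A → A b T
  Overlap: { 'id' }
Conflict for A: A → A b T and A → n + T
  Overlap: { 'n' }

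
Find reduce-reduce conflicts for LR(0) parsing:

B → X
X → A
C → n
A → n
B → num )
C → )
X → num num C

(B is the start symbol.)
Augment with B' → B and build the canonical LR(0) collection (I0 = CLOSURE({[B' → . B]}), then GOTO on every symbol after a dot until no new states appear). It has 11 states:
  I0: { [A → . n], [B → . X], [B → . num )], [B' → . B], [X → . A], [X → . num num C] }  — shift
  I1: { [X → A .] }  — reduce
  I2: { [B' → B .] }  — accept
  I3: { [B → X .] }  — reduce
  I4: { [A → n .] }  — reduce
  I5: { [B → num . )], [X → num . num C] }  — shift
  I6: { [B → num ) .] }  — reduce
  I7: { [C → . )], [C → . n], [X → num num . C] }  — shift
  I8: { [C → ) .] }  — reduce
  I9: { [X → num num C .] }  — reduce
  I10: { [C → n .] }  — reduce

No state contains more than one complete item.

Answer: No reduce-reduce conflicts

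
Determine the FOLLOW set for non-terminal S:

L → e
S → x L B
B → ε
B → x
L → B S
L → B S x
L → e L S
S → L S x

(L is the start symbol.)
In L → B S: S is at the end, add FOLLOW(L)
In L → B S x: S is followed by x, add FIRST(x) \ {ε} = { 'x' }
In L → e L S: S is at the end, add FOLLOW(L)
In S → L S x: S is followed by x, add FIRST(x) \ {ε} = { 'x' }

The FOLLOW sets referred to above (computed the same way, to a fixed point):
  FOLLOW(L) = { $, 'e', 'x' }

Taking the union: FOLLOW(S) = { $, 'e', 'x' }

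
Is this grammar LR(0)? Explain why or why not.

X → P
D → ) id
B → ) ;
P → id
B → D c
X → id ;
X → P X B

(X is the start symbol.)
A grammar is LR(0) if no state in the canonical LR(0) collection has:
  - both a shift item (dot before a terminal) and a complete item (shift-reduce conflict), or
  - two or more complete items (reduce-reduce conflict; the accept item [X' → X .] counts as a complete item here).

Augment with X' → X and build the canonical LR(0) collection (I0 = CLOSURE({[X' → . X]}), then GOTO on every symbol after a dot until no new states appear). It has 12 states:
  I0: { [P → . id], [X → . P X B], [X → . P], [X → . id ;], [X' → . X] }  — shift
  I1: { [P → . id], [X → . P X B], [X → . P], [X → . id ;], [X → P . X B], [X → P .] }  — shift, reduce
  I2: { [X' → X .] }  — accept
  I3: { [P → id .], [X → id . ;] }  — shift, reduce
  I4: { [X → id ; .] }  — reduce
  I5: { [B → . ) ;], [B → . D c], [D → . ) id], [X → P X . B] }  — shift
  I6: { [B → ) . ;], [D → ) . id] }  — shift
  I7: { [X → P X B .] }  — reduce
  I8: { [B → D . c] }  — shift
  I9: { [B → D c .] }  — reduce
  I10: { [B → ) ; .] }  — reduce
  I11: { [D → ) id .] }  — reduce

Conflict in state I1:
  Shift-reduce conflict between [X → P .] and [P → . id]
So the grammar is NOT LR(0).

Answer: No. Shift-reduce conflict between [X → P .] and [P → . id]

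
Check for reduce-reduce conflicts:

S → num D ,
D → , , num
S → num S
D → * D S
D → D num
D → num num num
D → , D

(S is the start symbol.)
A reduce-reduce conflict occurs when an LR(0) state has two complete items [A → α .] and [B → β .] — both call for a reduction, and with no lookahead the parser cannot choose between them.

Augment with S' → S and build the canonical LR(0) collection (I0 = CLOSURE({[S' → . S]}), then GOTO on every symbol after a dot until no new states appear). It has 21 states:
  I0: { [S → . num D ,], [S → . num S], [S' → . S] }  — shift
  I1: { [S' → S .] }  — accept
  I2: { [D → . * D S], [D → . , , num], [D → . , D], [D → . D num], [D → . num num num], [S → . num D ,], [S → . num S], [S → num . D ,], [S → num . S] }  — shift
  I3: { [D → * . D S], [D → . * D S], [D → . , , num], [D → . , D], [D → . D num], [D → . num num num] }  — shift
  I4: { [D → , . , num], [D → , . D], [D → . * D S], [D → . , , num], [D → . , D], [D → . D num], [D → . num num num] }  — shift
  I5: { [D → D . num], [S → num D . ,] }  — shift
  I6: { [S → num S .] }  — reduce
  I7: { [D → . * D S], [D → . , , num], [D → . , D], [D → . D num], [D → . num num num], [D → num . num num], [S → . num D ,], [S → . num S], [S → num . D ,], [S → num . S] }  — shift
  I8: { [D → . * D S], [D → . , , num], [D → . , D], [D → . D num], [D → . num num num], [D → num . num num], [D → num num . num], [S → . num D ,], [S → . num S], [S → num . D ,], [S → num . S] }  — shift
  I9: { [D → . * D S], [D → . , , num], [D → . , D], [D → . D num], [D → . num num num], [D → num . num num], [D → num num . num], [D → num num num .], [S → . num D ,], [S → . num S], [S → num . D ,], [S → num . S] }  — shift, reduce
  I10: { [S → num D , .] }  — reduce
  I11: { [D → D num .] }  — reduce
  I12: { [D → , , . num], [D → , . , num], [D → , . D], [D → . * D S], [D → . , , num], [D → . , D], [D → . D num], [D → . num num num] }  — shift
  I13: { [D → , D .], [D → D . num] }  — shift, reduce
  I14: { [D → num . num num] }  — shift
  I15: { [D → num num . num] }  — shift
  I16: { [D → num num num .] }  — reduce
  I17: { [D → , , num .], [D → num . num num] }  — shift, reduce
  I18: { [D → * D . S], [D → D . num], [S → . num D ,], [S → . num S] }  — shift
  I19: { [D → * D S .] }  — reduce
  I20: { [D → . * D S], [D → . , , num], [D → . , D], [D → . D num], [D → . num num num], [D → D num .], [S → . num D ,], [S → . num S], [S → num . D ,], [S → num . S] }  — shift, reduce

No state contains more than one complete item.

Answer: No reduce-reduce conflicts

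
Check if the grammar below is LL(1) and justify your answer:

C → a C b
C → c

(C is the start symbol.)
A grammar is LL(1) if for each non-terminal N with multiple productions, the predict sets of those productions are pairwise disjoint, where PREDICT(N → α) = (FIRST(α) \ {ε}) ∪ (FOLLOW(N) if α ⇒* ε).

For C:
  PREDICT(C → a C b) = { 'a' }
  PREDICT(C → c) = { 'c' }

All predict sets are disjoint. The grammar IS LL(1).

Answer: Yes, the grammar is LL(1).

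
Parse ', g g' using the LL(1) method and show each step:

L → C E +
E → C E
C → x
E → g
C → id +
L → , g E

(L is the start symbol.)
Stack is shown with the top on the left.

Stack    Input    Action
------------------------
L $      , g g $  output L → , g E
, g E $  , g g $  match ','
g E $    g g $    match 'g'
E $      g $      output E → g
g $      g $      match 'g'
$        $        accept

The string is accepted.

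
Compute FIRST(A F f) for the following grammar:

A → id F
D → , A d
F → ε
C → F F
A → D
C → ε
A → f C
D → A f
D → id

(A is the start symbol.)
{ ',', 'f', 'id' }

FIRST sets of the non-terminals involved (from the grammar, by fixed-point iteration):
  FIRST(A) = { ',', 'f', 'id' }

To compute FIRST(A F f), process the symbols left to right:
Symbol A is a non-terminal. Add FIRST(A) \ {ε} = { ',', 'f', 'id' }
A is not nullable (ε ∉ FIRST(A)), so stop here.
FIRST(A F f) = { ',', 'f', 'id' }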